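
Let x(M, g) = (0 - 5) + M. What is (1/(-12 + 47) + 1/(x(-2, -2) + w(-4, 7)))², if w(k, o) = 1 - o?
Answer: 484/207025 ≈ 0.0023379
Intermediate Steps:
x(M, g) = -5 + M
(1/(-12 + 47) + 1/(x(-2, -2) + w(-4, 7)))² = (1/(-12 + 47) + 1/((-5 - 2) + (1 - 1*7)))² = (1/35 + 1/(-7 + (1 - 7)))² = (1/35 + 1/(-7 - 6))² = (1/35 + 1/(-13))² = (1/35 - 1/13)² = (-22/455)² = 484/207025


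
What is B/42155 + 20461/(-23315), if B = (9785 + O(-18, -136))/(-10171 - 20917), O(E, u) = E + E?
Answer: -1072586693879/1222185953264 ≈ -0.87760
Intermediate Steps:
O(E, u) = 2*E
B = -9749/31088 (B = (9785 + 2*(-18))/(-10171 - 20917) = (9785 - 36)/(-31088) = 9749*(-1/31088) = -9749/31088 ≈ -0.31359)
B/42155 + 20461/(-23315) = -9749/31088/42155 + 20461/(-23315) = -9749/31088*1/42155 + 20461*(-1/23315) = -9749/1310514640 - 20461/23315 = -1072586693879/1222185953264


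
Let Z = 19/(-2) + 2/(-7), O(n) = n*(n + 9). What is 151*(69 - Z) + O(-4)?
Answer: 166273/14 ≈ 11877.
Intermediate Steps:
O(n) = n*(9 + n)
Z = -137/14 (Z = 19*(-½) + 2*(-⅐) = -19/2 - 2/7 = -137/14 ≈ -9.7857)
151*(69 - Z) + O(-4) = 151*(69 - 1*(-137/14)) - 4*(9 - 4) = 151*(69 + 137/14) - 4*5 = 151*(1103/14) - 20 = 166553/14 - 20 = 166273/14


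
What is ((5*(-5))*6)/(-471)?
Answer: 50/157 ≈ 0.31847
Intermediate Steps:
((5*(-5))*6)/(-471) = -25*6*(-1/471) = -150*(-1/471) = 50/157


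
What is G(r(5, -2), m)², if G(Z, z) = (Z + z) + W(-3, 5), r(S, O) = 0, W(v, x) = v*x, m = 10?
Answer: 25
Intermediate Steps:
G(Z, z) = -15 + Z + z (G(Z, z) = (Z + z) - 3*5 = (Z + z) - 15 = -15 + Z + z)
G(r(5, -2), m)² = (-15 + 0 + 10)² = (-5)² = 25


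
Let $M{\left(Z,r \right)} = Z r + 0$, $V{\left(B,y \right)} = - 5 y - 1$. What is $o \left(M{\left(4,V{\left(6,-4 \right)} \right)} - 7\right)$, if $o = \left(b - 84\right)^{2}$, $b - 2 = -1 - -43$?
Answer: $110400$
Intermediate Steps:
$b = 44$ ($b = 2 - -42 = 2 + \left(-1 + 43\right) = 2 + 42 = 44$)
$V{\left(B,y \right)} = -1 - 5 y$
$M{\left(Z,r \right)} = Z r$
$o = 1600$ ($o = \left(44 - 84\right)^{2} = \left(-40\right)^{2} = 1600$)
$o \left(M{\left(4,V{\left(6,-4 \right)} \right)} - 7\right) = 1600 \left(4 \left(-1 - -20\right) - 7\right) = 1600 \left(4 \left(-1 + 20\right) - 7\right) = 1600 \left(4 \cdot 19 - 7\right) = 1600 \left(76 - 7\right) = 1600 \cdot 69 = 110400$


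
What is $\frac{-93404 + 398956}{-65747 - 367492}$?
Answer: $- \frac{305552}{433239} \approx -0.70527$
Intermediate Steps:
$\frac{-93404 + 398956}{-65747 - 367492} = \frac{305552}{-433239} = 305552 \left(- \frac{1}{433239}\right) = - \frac{305552}{433239}$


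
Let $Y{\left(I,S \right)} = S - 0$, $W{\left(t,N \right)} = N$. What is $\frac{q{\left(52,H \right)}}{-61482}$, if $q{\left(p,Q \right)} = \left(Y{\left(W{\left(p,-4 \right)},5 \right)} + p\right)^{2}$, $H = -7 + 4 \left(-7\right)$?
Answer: $- \frac{1083}{20494} \approx -0.052845$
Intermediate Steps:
$H = -35$ ($H = -7 - 28 = -35$)
$Y{\left(I,S \right)} = S$ ($Y{\left(I,S \right)} = S + 0 = S$)
$q{\left(p,Q \right)} = \left(5 + p\right)^{2}$
$\frac{q{\left(52,H \right)}}{-61482} = \frac{\left(5 + 52\right)^{2}}{-61482} = 57^{2} \left(- \frac{1}{61482}\right) = 3249 \left(- \frac{1}{61482}\right) = - \frac{1083}{20494}$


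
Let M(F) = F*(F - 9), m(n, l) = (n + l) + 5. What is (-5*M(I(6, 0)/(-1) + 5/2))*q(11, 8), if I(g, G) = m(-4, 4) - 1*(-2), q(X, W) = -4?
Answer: 1215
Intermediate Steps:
m(n, l) = 5 + l + n (m(n, l) = (l + n) + 5 = 5 + l + n)
I(g, G) = 7 (I(g, G) = (5 + 4 - 4) - 1*(-2) = 5 + 2 = 7)
M(F) = F*(-9 + F)
(-5*M(I(6, 0)/(-1) + 5/2))*q(11, 8) = -5*(7/(-1) + 5/2)*(-9 + (7/(-1) + 5/2))*(-4) = -5*(7*(-1) + 5*(½))*(-9 + (7*(-1) + 5*(½)))*(-4) = -5*(-7 + 5/2)*(-9 + (-7 + 5/2))*(-4) = -(-45)*(-9 - 9/2)/2*(-4) = -(-45)*(-27)/(2*2)*(-4) = -5*243/4*(-4) = -1215/4*(-4) = 1215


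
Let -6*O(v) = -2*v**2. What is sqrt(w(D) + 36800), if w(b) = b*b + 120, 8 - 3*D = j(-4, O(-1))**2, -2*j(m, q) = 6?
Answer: sqrt(332281)/3 ≈ 192.15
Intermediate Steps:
O(v) = v**2/3 (O(v) = -(-1)*v**2/3 = v**2/3)
j(m, q) = -3 (j(m, q) = -1/2*6 = -3)
D = -1/3 (D = 8/3 - 1/3*(-3)**2 = 8/3 - 1/3*9 = 8/3 - 3 = -1/3 ≈ -0.33333)
w(b) = 120 + b**2 (w(b) = b**2 + 120 = 120 + b**2)
sqrt(w(D) + 36800) = sqrt((120 + (-1/3)**2) + 36800) = sqrt((120 + 1/9) + 36800) = sqrt(1081/9 + 36800) = sqrt(332281/9) = sqrt(332281)/3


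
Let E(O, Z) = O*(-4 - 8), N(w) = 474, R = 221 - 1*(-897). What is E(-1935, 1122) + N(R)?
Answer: 23694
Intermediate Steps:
R = 1118 (R = 221 + 897 = 1118)
E(O, Z) = -12*O (E(O, Z) = O*(-12) = -12*O)
E(-1935, 1122) + N(R) = -12*(-1935) + 474 = 23220 + 474 = 23694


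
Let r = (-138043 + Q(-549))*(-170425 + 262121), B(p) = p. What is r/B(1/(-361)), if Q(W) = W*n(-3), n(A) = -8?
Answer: 4424149616656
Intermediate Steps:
Q(W) = -8*W (Q(W) = W*(-8) = -8*W)
r = -12255262096 (r = (-138043 - 8*(-549))*(-170425 + 262121) = (-138043 + 4392)*91696 = -133651*91696 = -12255262096)
r/B(1/(-361)) = -12255262096/(1/(-361)) = -12255262096/(-1/361) = -12255262096*(-361) = 4424149616656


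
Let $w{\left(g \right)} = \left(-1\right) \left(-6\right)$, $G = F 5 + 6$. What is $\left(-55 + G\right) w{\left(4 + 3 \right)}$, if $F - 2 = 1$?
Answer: $-204$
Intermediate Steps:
$F = 3$ ($F = 2 + 1 = 3$)
$G = 21$ ($G = 3 \cdot 5 + 6 = 15 + 6 = 21$)
$w{\left(g \right)} = 6$
$\left(-55 + G\right) w{\left(4 + 3 \right)} = \left(-55 + 21\right) 6 = \left(-34\right) 6 = -204$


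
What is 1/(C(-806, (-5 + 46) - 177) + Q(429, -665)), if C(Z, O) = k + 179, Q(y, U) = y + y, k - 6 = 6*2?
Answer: 1/1055 ≈ 0.00094787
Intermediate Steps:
k = 18 (k = 6 + 6*2 = 6 + 12 = 18)
Q(y, U) = 2*y
C(Z, O) = 197 (C(Z, O) = 18 + 179 = 197)
1/(C(-806, (-5 + 46) - 177) + Q(429, -665)) = 1/(197 + 2*429) = 1/(197 + 858) = 1/1055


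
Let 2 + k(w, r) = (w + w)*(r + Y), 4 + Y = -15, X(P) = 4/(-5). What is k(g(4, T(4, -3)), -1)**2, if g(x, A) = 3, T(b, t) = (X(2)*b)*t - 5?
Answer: 14884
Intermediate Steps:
X(P) = -4/5 (X(P) = 4*(-1/5) = -4/5)
T(b, t) = -5 - 4*b*t/5 (T(b, t) = (-4*b/5)*t - 5 = -4*b*t/5 - 5 = -5 - 4*b*t/5)
Y = -19 (Y = -4 - 15 = -19)
k(w, r) = -2 + 2*w*(-19 + r) (k(w, r) = -2 + (w + w)*(r - 19) = -2 + (2*w)*(-19 + r) = -2 + 2*w*(-19 + r))
k(g(4, T(4, -3)), -1)**2 = (-2 - 38*3 + 2*(-1)*3)**2 = (-2 - 114 - 6)**2 = (-122)**2 = 14884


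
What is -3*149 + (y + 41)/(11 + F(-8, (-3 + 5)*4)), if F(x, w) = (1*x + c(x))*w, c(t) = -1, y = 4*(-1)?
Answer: -27304/61 ≈ -447.61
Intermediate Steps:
y = -4
F(x, w) = w*(-1 + x) (F(x, w) = (1*x - 1)*w = (x - 1)*w = (-1 + x)*w = w*(-1 + x))
-3*149 + (y + 41)/(11 + F(-8, (-3 + 5)*4)) = -3*149 + (-4 + 41)/(11 + ((-3 + 5)*4)*(-1 - 8)) = -447 + 37/(11 + (2*4)*(-9)) = -447 + 37/(11 + 8*(-9)) = -447 + 37/(11 - 72) = -447 + 37/(-61) = -447 + 37*(-1/61) = -447 - 37/61 = -27304/61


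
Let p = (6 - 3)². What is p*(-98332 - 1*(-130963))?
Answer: 293679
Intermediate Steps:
p = 9 (p = 3² = 9)
p*(-98332 - 1*(-130963)) = 9*(-98332 - 1*(-130963)) = 9*(-98332 + 130963) = 9*32631 = 293679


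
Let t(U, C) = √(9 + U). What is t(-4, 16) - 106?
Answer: -106 + √5 ≈ -103.76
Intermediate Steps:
t(-4, 16) - 106 = √(9 - 4) - 106 = √5 - 106 = -106 + √5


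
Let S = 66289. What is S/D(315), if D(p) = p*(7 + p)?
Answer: 66289/101430 ≈ 0.65354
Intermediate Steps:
S/D(315) = 66289/((315*(7 + 315))) = 66289/((315*322)) = 66289/101430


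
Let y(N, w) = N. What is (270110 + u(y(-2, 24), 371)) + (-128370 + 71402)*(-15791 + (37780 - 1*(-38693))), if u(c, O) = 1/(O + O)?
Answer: -2564843252971/742 ≈ -3.4567e+9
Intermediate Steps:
u(c, O) = 1/(2*O)
(270110 + u(y(-2, 24), 371)) + (-128370 + 71402)*(-15791 + (37780 - 1*(-38693))) = (270110 + (½)/371) + (-128370 + 71402)*(-15791 + (37780 - 1*(-38693))) = (270110 + (½)*(1/371)) - 56968*(-15791 + (37780 + 38693)) = (270110 + 1/742) - 56968*(-15791 + 76473) = 200421621/742 - 56968*60682 = 200421621/742 - 3456932176 = -2564843252971/742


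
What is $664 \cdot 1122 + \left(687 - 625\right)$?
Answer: $745070$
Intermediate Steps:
$664 \cdot 1122 + \left(687 - 625\right) = 745008 + \left(687 - 625\right) = 745008 + 62 = 745070$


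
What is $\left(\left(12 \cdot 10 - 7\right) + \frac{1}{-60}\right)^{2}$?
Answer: $\frac{45954841}{3600} \approx 12765.0$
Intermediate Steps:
$\left(\left(12 \cdot 10 - 7\right) + \frac{1}{-60}\right)^{2} = \left(\left(120 - 7\right) - \frac{1}{60}\right)^{2} = \left(113 - \frac{1}{60}\right)^{2} = \left(\frac{6779}{60}\right)^{2} = \frac{45954841}{3600}$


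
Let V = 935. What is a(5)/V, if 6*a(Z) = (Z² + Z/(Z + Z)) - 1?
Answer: 49/11220 ≈ 0.0043672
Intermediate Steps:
a(Z) = -1/12 + Z²/6 (a(Z) = ((Z² + Z/(Z + Z)) - 1)/6 = ((Z² + Z/((2*Z))) - 1)/6 = ((Z² + (1/(2*Z))*Z) - 1)/6 = ((Z² + ½) - 1)/6 = ((½ + Z²) - 1)/6 = (-½ + Z²)/6 = -1/12 + Z²/6)
a(5)/V = (-1/12 + (⅙)*5²)/935 = (-1/12 + (⅙)*25)*(1/935) = (-1/12 + 25/6)*(1/935) = (49/12)*(1/935) = 49/11220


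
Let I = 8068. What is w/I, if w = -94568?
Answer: -23642/2017 ≈ -11.721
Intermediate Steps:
w/I = -94568/8068 = -94568*1/8068 = -23642/2017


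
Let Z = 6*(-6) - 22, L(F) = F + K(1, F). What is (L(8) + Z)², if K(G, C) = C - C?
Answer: 2500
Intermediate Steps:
K(G, C) = 0
L(F) = F (L(F) = F + 0 = F)
Z = -58 (Z = -36 - 22 = -58)
(L(8) + Z)² = (8 - 58)² = (-50)² = 2500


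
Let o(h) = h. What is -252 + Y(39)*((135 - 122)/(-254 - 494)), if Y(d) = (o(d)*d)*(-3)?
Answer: -129177/748 ≈ -172.70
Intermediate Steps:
Y(d) = -3*d² (Y(d) = (d*d)*(-3) = d²*(-3) = -3*d²)
-252 + Y(39)*((135 - 122)/(-254 - 494)) = -252 + (-3*39²)*((135 - 122)/(-254 - 494)) = -252 + (-3*1521)*(13/(-748)) = -252 - 59319*(-1)/748 = -252 - 4563*(-13/748) = -252 + 59319/748 = -129177/748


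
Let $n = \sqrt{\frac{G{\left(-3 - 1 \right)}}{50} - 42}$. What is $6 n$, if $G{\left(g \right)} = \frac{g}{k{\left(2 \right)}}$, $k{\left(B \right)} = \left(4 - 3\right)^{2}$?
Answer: $\frac{12 i \sqrt{263}}{5} \approx 38.921 i$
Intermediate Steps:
$k{\left(B \right)} = 1$ ($k{\left(B \right)} = 1^{2} = 1$)
$G{\left(g \right)} = g$ ($G{\left(g \right)} = \frac{g}{1} = g 1 = g$)
$n = \frac{2 i \sqrt{263}}{5}$ ($n = \sqrt{\frac{-3 - 1}{50} - 42} = \sqrt{\left(-3 - 1\right) \frac{1}{50} - 42} = \sqrt{\left(-4\right) \frac{1}{50} - 42} = \sqrt{- \frac{2}{25} - 42} = \sqrt{- \frac{1052}{25}} = \frac{2 i \sqrt{263}}{5} \approx 6.4869 i$)
$6 n = 6 \frac{2 i \sqrt{263}}{5} = \frac{12 i \sqrt{263}}{5}$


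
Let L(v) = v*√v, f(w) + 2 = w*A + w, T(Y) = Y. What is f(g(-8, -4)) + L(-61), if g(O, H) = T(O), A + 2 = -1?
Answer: 14 - 61*I*√61 ≈ 14.0 - 476.43*I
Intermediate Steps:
A = -3 (A = -2 - 1 = -3)
g(O, H) = O
f(w) = -2 - 2*w (f(w) = -2 + (w*(-3) + w) = -2 + (-3*w + w) = -2 - 2*w)
L(v) = v^(3/2)
f(g(-8, -4)) + L(-61) = (-2 - 2*(-8)) + (-61)^(3/2) = (-2 + 16) - 61*I*√61 = 14 - 61*I*√61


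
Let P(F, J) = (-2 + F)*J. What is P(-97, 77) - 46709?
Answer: -54332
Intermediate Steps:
P(F, J) = J*(-2 + F)
P(-97, 77) - 46709 = 77*(-2 - 97) - 46709 = 77*(-99) - 46709 = -7623 - 46709 = -54332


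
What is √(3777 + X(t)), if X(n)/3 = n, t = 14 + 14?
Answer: 3*√429 ≈ 62.137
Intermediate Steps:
t = 28
X(n) = 3*n
√(3777 + X(t)) = √(3777 + 3*28) = √(3777 + 84) = √3861 = 3*√429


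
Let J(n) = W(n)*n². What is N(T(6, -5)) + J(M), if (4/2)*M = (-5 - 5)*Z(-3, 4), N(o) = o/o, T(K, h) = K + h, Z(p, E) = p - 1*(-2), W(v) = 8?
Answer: 201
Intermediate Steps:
Z(p, E) = 2 + p (Z(p, E) = p + 2 = 2 + p)
N(o) = 1
M = 5 (M = ((-5 - 5)*(2 - 3))/2 = (-10*(-1))/2 = (½)*10 = 5)
J(n) = 8*n²
N(T(6, -5)) + J(M) = 1 + 8*5² = 1 + 8*25 = 1 + 200 = 201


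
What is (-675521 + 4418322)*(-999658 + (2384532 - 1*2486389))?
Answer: -4122751443515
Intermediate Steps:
(-675521 + 4418322)*(-999658 + (2384532 - 1*2486389)) = 3742801*(-999658 + (2384532 - 2486389)) = 3742801*(-999658 - 101857) = 3742801*(-1101515) = -4122751443515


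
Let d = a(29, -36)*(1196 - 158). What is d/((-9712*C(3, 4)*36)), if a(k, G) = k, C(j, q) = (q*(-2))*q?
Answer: 5017/1864704 ≈ 0.0026905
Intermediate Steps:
C(j, q) = -2*q**2 (C(j, q) = (-2*q)*q = -2*q**2)
d = 30102 (d = 29*(1196 - 158) = 29*1038 = 30102)
d/((-9712*C(3, 4)*36)) = 30102/((-9712*(-2*4**2)*36)) = 30102/((-9712*(-2*16)*36)) = 30102/((-(-310784)*36)) = 30102/((-9712*(-1152))) = 30102/11188224 = 30102*(1/11188224) = 5017/1864704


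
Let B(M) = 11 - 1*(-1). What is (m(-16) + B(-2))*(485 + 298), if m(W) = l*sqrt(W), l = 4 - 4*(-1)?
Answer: 9396 + 25056*I ≈ 9396.0 + 25056.0*I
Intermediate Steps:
l = 8 (l = 4 + 4 = 8)
m(W) = 8*sqrt(W)
B(M) = 12 (B(M) = 11 + 1 = 12)
(m(-16) + B(-2))*(485 + 298) = (8*sqrt(-16) + 12)*(485 + 298) = (8*(4*I) + 12)*783 = (32*I + 12)*783 = (12 + 32*I)*783 = 9396 + 25056*I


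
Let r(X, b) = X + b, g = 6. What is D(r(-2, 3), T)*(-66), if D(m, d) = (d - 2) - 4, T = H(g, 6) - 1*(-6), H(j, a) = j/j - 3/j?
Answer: -33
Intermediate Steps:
H(j, a) = 1 - 3/j
T = 13/2 (T = (-3 + 6)/6 - 1*(-6) = (1/6)*3 + 6 = 1/2 + 6 = 13/2 ≈ 6.5000)
D(m, d) = -6 + d (D(m, d) = (-2 + d) - 4 = -6 + d)
D(r(-2, 3), T)*(-66) = (-6 + 13/2)*(-66) = (1/2)*(-66) = -33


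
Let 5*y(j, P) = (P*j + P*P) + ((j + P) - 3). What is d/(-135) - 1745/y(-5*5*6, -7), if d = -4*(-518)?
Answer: -1041161/42255 ≈ -24.640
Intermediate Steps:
d = 2072
y(j, P) = -3/5 + P/5 + j/5 + P**2/5 + P*j/5 (y(j, P) = ((P*j + P*P) + ((j + P) - 3))/5 = ((P*j + P**2) + ((P + j) - 3))/5 = ((P**2 + P*j) + (-3 + P + j))/5 = (-3 + P + j + P**2 + P*j)/5 = -3/5 + P/5 + j/5 + P**2/5 + P*j/5)
d/(-135) - 1745/y(-5*5*6, -7) = 2072/(-135) - 1745/(-3/5 + (1/5)*(-7) + (-5*5*6)/5 + (1/5)*(-7)**2 + (1/5)*(-7)*(-5*5*6)) = 2072*(-1/135) - 1745/(-3/5 - 7/5 + (-25*6)/5 + (1/5)*49 + (1/5)*(-7)*(-25*6)) = -2072/135 - 1745/(-3/5 - 7/5 + (1/5)*(-150) + 49/5 + (1/5)*(-7)*(-150)) = -2072/135 - 1745/(-3/5 - 7/5 - 30 + 49/5 + 210) = -2072/135 - 1745/939/5 = -2072/135 - 1745*5/939 = -2072/135 - 8725/939 = -1041161/42255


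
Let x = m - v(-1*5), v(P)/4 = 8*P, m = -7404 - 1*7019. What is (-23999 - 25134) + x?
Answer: -63396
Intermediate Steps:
m = -14423 (m = -7404 - 7019 = -14423)
v(P) = 32*P (v(P) = 4*(8*P) = 32*P)
x = -14263 (x = -14423 - 32*(-1*5) = -14423 - 32*(-5) = -14423 - 1*(-160) = -14423 + 160 = -14263)
(-23999 - 25134) + x = (-23999 - 25134) - 14263 = -49133 - 14263 = -63396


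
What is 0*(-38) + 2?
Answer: 2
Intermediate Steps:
0*(-38) + 2 = 0 + 2 = 2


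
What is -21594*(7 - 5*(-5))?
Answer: -691008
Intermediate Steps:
-21594*(7 - 5*(-5)) = -21594*(7 + 25) = -21594*32 = -691008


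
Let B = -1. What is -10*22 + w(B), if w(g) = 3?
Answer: -217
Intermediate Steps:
-10*22 + w(B) = -10*22 + 3 = -220 + 3 = -217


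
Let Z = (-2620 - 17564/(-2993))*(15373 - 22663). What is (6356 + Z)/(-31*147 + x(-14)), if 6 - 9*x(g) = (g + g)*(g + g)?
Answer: -513510150132/125080463 ≈ -4105.4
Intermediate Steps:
x(g) = 2/3 - 4*g**2/9 (x(g) = 2/3 - (g + g)*(g + g)/9 = 2/3 - 2*g*2*g/9 = 2/3 - 4*g**2/9)
Z = 57037659840/2993 (Z = (-2620 - 17564*(-1/2993))*(-7290) = (-2620 + 17564/2993)*(-7290) = -7824096/2993*(-7290) = 57037659840/2993 ≈ 1.9057e+7)
(6356 + Z)/(-31*147 + x(-14)) = (6356 + 57037659840/2993)/(-31*147 + (2/3 - 4/9*(-14)**2)) = 57056683348/(2993*(-4557 + (2/3 - 4/9*196))) = 57056683348/(2993*(-4557 + (2/3 - 784/9))) = 57056683348/(2993*(-4557 - 778/9)) = 57056683348/(2993*(-41791/9)) = (57056683348/2993)*(-9/41791) = -513510150132/125080463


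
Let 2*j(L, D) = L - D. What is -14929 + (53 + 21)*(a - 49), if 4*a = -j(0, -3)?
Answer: -74331/4 ≈ -18583.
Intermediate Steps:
j(L, D) = L/2 - D/2 (j(L, D) = (L - D)/2 = L/2 - D/2)
a = -3/8 (a = (-((½)*0 - ½*(-3)))/4 = (-(0 + 3/2))/4 = (-1*3/2)/4 = (¼)*(-3/2) = -3/8 ≈ -0.37500)
-14929 + (53 + 21)*(a - 49) = -14929 + (53 + 21)*(-3/8 - 49) = -14929 + 74*(-395/8) = -14929 - 14615/4 = -74331/4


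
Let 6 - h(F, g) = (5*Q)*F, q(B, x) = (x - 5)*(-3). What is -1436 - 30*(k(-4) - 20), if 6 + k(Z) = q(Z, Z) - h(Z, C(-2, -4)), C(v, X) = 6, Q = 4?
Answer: 1114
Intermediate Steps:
q(B, x) = 15 - 3*x (q(B, x) = (-5 + x)*(-3) = 15 - 3*x)
h(F, g) = 6 - 20*F (h(F, g) = 6 - 5*4*F = 6 - 20*F)
k(Z) = 3 + 17*Z (k(Z) = -6 + ((15 - 3*Z) - (6 - 20*Z)) = -6 + ((15 - 3*Z) + (-6 + 20*Z)) = -6 + (9 + 17*Z) = 3 + 17*Z)
-1436 - 30*(k(-4) - 20) = -1436 - 30*((3 + 17*(-4)) - 20) = -1436 - 30*((3 - 68) - 20) = -1436 - 30*(-65 - 20) = -1436 - 30*(-85) = -1436 - 1*(-2550) = -1436 + 2550 = 1114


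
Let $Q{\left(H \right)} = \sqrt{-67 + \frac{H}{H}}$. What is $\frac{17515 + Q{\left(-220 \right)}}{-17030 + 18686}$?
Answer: $\frac{17515}{1656} + \frac{i \sqrt{66}}{1656} \approx 10.577 + 0.0049058 i$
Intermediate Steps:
$Q{\left(H \right)} = i \sqrt{66}$ ($Q{\left(H \right)} = \sqrt{-67 + 1} = \sqrt{-66} = i \sqrt{66}$)
$\frac{17515 + Q{\left(-220 \right)}}{-17030 + 18686} = \frac{17515 + i \sqrt{66}}{-17030 + 18686} = \frac{17515 + i \sqrt{66}}{1656} = \left(17515 + i \sqrt{66}\right) \frac{1}{1656} = \frac{17515}{1656} + \frac{i \sqrt{66}}{1656}$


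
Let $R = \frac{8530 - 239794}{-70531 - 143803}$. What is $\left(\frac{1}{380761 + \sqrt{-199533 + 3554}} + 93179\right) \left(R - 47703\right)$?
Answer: $\frac{5112071769 \left(- 93179 \sqrt{195979} + 35478929220 i\right)}{107167 \left(\sqrt{195979} - 380761 i\right)} \approx -4.4448 \cdot 10^{9} - 0.0019531 i$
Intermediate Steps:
$R = \frac{115632}{107167}$ ($R = - \frac{231264}{-214334} = \left(-231264\right) \left(- \frac{1}{214334}\right) = \frac{115632}{107167} \approx 1.079$)
$\left(\frac{1}{380761 + \sqrt{-199533 + 3554}} + 93179\right) \left(R - 47703\right) = \left(\frac{1}{380761 + \sqrt{-199533 + 3554}} + 93179\right) \left(\frac{115632}{107167} - 47703\right) = \left(\frac{1}{380761 + \sqrt{-195979}} + 93179\right) \left(- \frac{5112071769}{107167}\right) = \left(\frac{1}{380761 + i \sqrt{195979}} + 93179\right) \left(- \frac{5112071769}{107167}\right) = \left(93179 + \frac{1}{380761 + i \sqrt{195979}}\right) \left(- \frac{5112071769}{107167}\right) = - \frac{476337735363651}{107167} - \frac{5112071769}{107167 \left(380761 + i \sqrt{195979}\right)}$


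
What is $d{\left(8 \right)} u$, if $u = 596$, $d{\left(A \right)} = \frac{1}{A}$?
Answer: $\frac{149}{2} \approx 74.5$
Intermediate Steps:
$d{\left(8 \right)} u = \frac{1}{8} \cdot 596 = \frac{149}{2}$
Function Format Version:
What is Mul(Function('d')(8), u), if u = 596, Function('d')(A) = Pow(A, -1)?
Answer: Rational(149, 2) ≈ 74.500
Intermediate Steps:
Mul(Function('d')(8), u) = Mul(Pow(8, -1), 596) = Mul(Rational(1, 8), 596) = Rational(149, 2)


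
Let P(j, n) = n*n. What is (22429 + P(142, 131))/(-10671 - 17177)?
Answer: -19795/13924 ≈ -1.4216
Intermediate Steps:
P(j, n) = n²
(22429 + P(142, 131))/(-10671 - 17177) = (22429 + 131²)/(-10671 - 17177) = (22429 + 17161)/(-27848) = 39590*(-1/27848) = -19795/13924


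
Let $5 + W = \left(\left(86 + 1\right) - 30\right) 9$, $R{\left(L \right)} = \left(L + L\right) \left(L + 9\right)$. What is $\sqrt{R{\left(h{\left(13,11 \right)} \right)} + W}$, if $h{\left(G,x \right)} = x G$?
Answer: $2 \sqrt{10995} \approx 209.71$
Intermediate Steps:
$h{\left(G,x \right)} = G x$
$R{\left(L \right)} = 2 L \left(9 + L\right)$
$W = 508$ ($W = -5 + \left(\left(86 + 1\right) - 30\right) 9 = -5 + \left(87 - 30\right) 9 = -5 + 57 \cdot 9 = -5 + 513 = 508$)
$\sqrt{R{\left(h{\left(13,11 \right)} \right)} + W} = \sqrt{2 \cdot 13 \cdot 11 \left(9 + 13 \cdot 11\right) + 508} = \sqrt{2 \cdot 143 \left(9 + 143\right) + 508} = \sqrt{2 \cdot 143 \cdot 152 + 508} = \sqrt{43472 + 508} = \sqrt{43980} = 2 \sqrt{10995}$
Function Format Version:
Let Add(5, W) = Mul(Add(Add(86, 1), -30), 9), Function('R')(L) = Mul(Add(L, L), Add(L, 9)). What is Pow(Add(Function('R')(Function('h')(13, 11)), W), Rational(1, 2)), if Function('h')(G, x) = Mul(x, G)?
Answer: Mul(2, Pow(10995, Rational(1, 2))) ≈ 209.71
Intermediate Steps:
Function('h')(G, x) = Mul(G, x)
Function('R')(L) = Mul(2, L, Add(9, L)) (Function('R')(L) = Mul(Mul(2, L), Add(9, L)) = Mul(2, L, Add(9, L)))
W = 508 (W = Add(-5, Mul(Add(Add(86, 1), -30), 9)) = Add(-5, Mul(Add(87, -30), 9)) = Add(-5, Mul(57, 9)) = Add(-5, 513) = 508)
Pow(Add(Function('R')(Function('h')(13, 11)), W), Rational(1, 2)) = Pow(Add(Mul(2, Mul(13, 11), Add(9, Mul(13, 11))), 508), Rational(1, 2)) = Pow(Add(Mul(2, 143, Add(9, 143)), 508), Rational(1, 2)) = Pow(Add(Mul(2, 143, 152), 508), Rational(1, 2)) = Pow(Add(43472, 508), Rational(1, 2)) = Pow(43980, Rational(1, 2)) = Mul(2, Pow(10995, Rational(1, 2)))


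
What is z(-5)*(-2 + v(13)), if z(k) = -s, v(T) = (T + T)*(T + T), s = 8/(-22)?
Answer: 2696/11 ≈ 245.09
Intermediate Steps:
s = -4/11 (s = 8*(-1/22) = -4/11 ≈ -0.36364)
v(T) = 4*T**2 (v(T) = (2*T)*(2*T) = 4*T**2)
z(k) = 4/11 (z(k) = -1*(-4/11) = 4/11)
z(-5)*(-2 + v(13)) = 4*(-2 + 4*13**2)/11 = 4*(-2 + 4*169)/11 = 4*(-2 + 676)/11 = (4/11)*674 = 2696/11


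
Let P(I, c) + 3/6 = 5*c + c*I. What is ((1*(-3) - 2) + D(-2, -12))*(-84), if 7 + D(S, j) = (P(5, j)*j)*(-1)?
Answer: 122472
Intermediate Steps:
P(I, c) = -1/2 + 5*c + I*c (P(I, c) = -1/2 + (5*c + c*I) = -1/2 + (5*c + I*c) = -1/2 + 5*c + I*c)
D(S, j) = -7 - j*(-1/2 + 10*j) (D(S, j) = -7 + ((-1/2 + 5*j + 5*j)*j)*(-1) = -7 + ((-1/2 + 10*j)*j)*(-1) = -7 + (j*(-1/2 + 10*j))*(-1) = -7 - j*(-1/2 + 10*j))
((1*(-3) - 2) + D(-2, -12))*(-84) = ((1*(-3) - 2) + (-7 + (1/2)*(-12) - 10*(-12)**2))*(-84) = ((-3 - 2) + (-7 - 6 - 10*144))*(-84) = (-5 + (-7 - 6 - 1440))*(-84) = (-5 - 1453)*(-84) = -1458*(-84) = 122472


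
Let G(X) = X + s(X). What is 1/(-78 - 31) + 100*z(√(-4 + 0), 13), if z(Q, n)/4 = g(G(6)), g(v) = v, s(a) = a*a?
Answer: 1831199/109 ≈ 16800.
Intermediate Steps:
s(a) = a²
G(X) = X + X²
z(Q, n) = 168 (z(Q, n) = 4*(6*(1 + 6)) = 4*(6*7) = 4*42 = 168)
1/(-78 - 31) + 100*z(√(-4 + 0), 13) = 1/(-78 - 31) + 100*168 = 1/(-109) + 16800 = -1/109 + 16800 = 1831199/109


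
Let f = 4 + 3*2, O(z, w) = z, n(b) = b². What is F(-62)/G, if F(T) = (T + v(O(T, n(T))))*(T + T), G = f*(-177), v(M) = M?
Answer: -7688/885 ≈ -8.6870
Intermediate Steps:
f = 10 (f = 4 + 6 = 10)
G = -1770 (G = 10*(-177) = -1770)
F(T) = 4*T² (F(T) = (T + T)*(T + T) = (2*T)*(2*T) = 4*T²)
F(-62)/G = (4*(-62)²)/(-1770) = (4*3844)*(-1/1770) = 15376*(-1/1770) = -7688/885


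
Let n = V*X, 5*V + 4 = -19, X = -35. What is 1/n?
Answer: 1/161 ≈ 0.0062112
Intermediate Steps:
V = -23/5 (V = -⅘ + (⅕)*(-19) = -⅘ - 19/5 = -23/5 ≈ -4.6000)
n = 161 (n = -23/5*(-35) = 161)
1/n = 1/161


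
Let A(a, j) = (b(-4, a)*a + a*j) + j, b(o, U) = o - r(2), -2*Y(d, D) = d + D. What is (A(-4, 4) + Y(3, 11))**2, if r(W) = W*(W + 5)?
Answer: 2809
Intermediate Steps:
r(W) = W*(5 + W)
Y(d, D) = -D/2 - d/2 (Y(d, D) = -(d + D)/2 = -(D + d)/2 = -D/2 - d/2)
b(o, U) = -14 + o (b(o, U) = o - 2*(5 + 2) = o - 2*7 = o - 1*14 = o - 14 = -14 + o)
A(a, j) = j - 18*a + a*j (A(a, j) = ((-14 - 4)*a + a*j) + j = (-18*a + a*j) + j = j - 18*a + a*j)
(A(-4, 4) + Y(3, 11))**2 = ((4 - 18*(-4) - 4*4) + (-1/2*11 - 1/2*3))**2 = ((4 + 72 - 16) + (-11/2 - 3/2))**2 = (60 - 7)**2 = 53**2 = 2809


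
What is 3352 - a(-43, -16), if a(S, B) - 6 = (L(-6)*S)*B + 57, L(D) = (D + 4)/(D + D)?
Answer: 9523/3 ≈ 3174.3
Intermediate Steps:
L(D) = (4 + D)/(2*D) (L(D) = (4 + D)/((2*D)) = (4 + D)*(1/(2*D)) = (4 + D)/(2*D))
a(S, B) = 63 + B*S/6 (a(S, B) = 6 + ((((1/2)*(4 - 6)/(-6))*S)*B + 57) = 6 + ((((1/2)*(-1/6)*(-2))*S)*B + 57) = 6 + ((S/6)*B + 57) = 6 + (B*S/6 + 57) = 6 + (57 + B*S/6) = 63 + B*S/6)
3352 - a(-43, -16) = 3352 - (63 + (1/6)*(-16)*(-43)) = 3352 - (63 + 344/3) = 3352 - 1*533/3 = 3352 - 533/3 = 9523/3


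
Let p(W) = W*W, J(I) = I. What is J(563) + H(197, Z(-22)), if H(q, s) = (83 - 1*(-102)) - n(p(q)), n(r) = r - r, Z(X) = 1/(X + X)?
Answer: 748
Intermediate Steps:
Z(X) = 1/(2*X)
p(W) = W²
n(r) = 0
H(q, s) = 185 (H(q, s) = (83 - 1*(-102)) - 1*0 = (83 + 102) + 0 = 185 + 0 = 185)
J(563) + H(197, Z(-22)) = 563 + 185 = 748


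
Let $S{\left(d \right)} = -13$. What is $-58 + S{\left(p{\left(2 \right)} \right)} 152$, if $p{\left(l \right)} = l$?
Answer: $-2034$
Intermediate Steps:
$-58 + S{\left(p{\left(2 \right)} \right)} 152 = -58 - 1976 = -2034$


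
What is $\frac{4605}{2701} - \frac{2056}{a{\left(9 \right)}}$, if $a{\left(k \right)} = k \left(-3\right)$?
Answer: $\frac{5677591}{72927} \approx 77.853$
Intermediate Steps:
$a{\left(k \right)} = - 3 k$
$\frac{4605}{2701} - \frac{2056}{a{\left(9 \right)}} = \frac{4605}{2701} - \frac{2056}{\left(-3\right) 9} = 4605 \cdot \frac{1}{2701} - \frac{2056}{-27} = \frac{4605}{2701} - - \frac{2056}{27} = \frac{4605}{2701} + \frac{2056}{27} = \frac{5677591}{72927}$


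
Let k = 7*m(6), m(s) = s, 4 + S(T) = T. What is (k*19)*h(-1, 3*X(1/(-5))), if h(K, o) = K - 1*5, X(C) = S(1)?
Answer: -4788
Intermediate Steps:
S(T) = -4 + T
X(C) = -3 (X(C) = -4 + 1 = -3)
k = 42 (k = 7*6 = 42)
h(K, o) = -5 + K (h(K, o) = K - 5 = -5 + K)
(k*19)*h(-1, 3*X(1/(-5))) = (42*19)*(-5 - 1) = 798*(-6) = -4788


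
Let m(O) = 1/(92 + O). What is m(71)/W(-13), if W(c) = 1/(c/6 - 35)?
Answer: -223/978 ≈ -0.22802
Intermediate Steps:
W(c) = 1/(-35 + c/6) (W(c) = 1/(c*(⅙) - 35) = 1/(c/6 - 35) = 1/(-35 + c/6))
m(71)/W(-13) = 1/((92 + 71)*((6/(-210 - 13)))) = 1/(163*((6/(-223)))) = 1/(163*((6*(-1/223)))) = 1/(163*(-6/223)) = (1/163)*(-223/6) = -223/978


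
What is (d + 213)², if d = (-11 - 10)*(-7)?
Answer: 129600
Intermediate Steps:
d = 147 (d = -21*(-7) = 147)
(d + 213)² = (147 + 213)² = 360² = 129600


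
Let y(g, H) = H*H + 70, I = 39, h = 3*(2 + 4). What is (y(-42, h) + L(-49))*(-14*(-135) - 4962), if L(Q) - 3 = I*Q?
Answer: 4651008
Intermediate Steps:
h = 18 (h = 3*6 = 18)
L(Q) = 3 + 39*Q
y(g, H) = 70 + H**2 (y(g, H) = H**2 + 70 = 70 + H**2)
(y(-42, h) + L(-49))*(-14*(-135) - 4962) = ((70 + 18**2) + (3 + 39*(-49)))*(-14*(-135) - 4962) = ((70 + 324) + (3 - 1911))*(1890 - 4962) = (394 - 1908)*(-3072) = -1514*(-3072) = 4651008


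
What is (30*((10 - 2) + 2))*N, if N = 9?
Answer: 2700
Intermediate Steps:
(30*((10 - 2) + 2))*N = (30*((10 - 2) + 2))*9 = (30*(8 + 2))*9 = (30*10)*9 = 300*9 = 2700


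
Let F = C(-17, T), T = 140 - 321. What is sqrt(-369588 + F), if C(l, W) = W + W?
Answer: 35*I*sqrt(302) ≈ 608.24*I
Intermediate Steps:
T = -181
C(l, W) = 2*W
F = -362 (F = 2*(-181) = -362)
sqrt(-369588 + F) = sqrt(-369588 - 362) = sqrt(-369950) = 35*I*sqrt(302)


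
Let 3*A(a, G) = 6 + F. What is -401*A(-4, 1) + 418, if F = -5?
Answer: 853/3 ≈ 284.33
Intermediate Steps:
A(a, G) = ⅓ (A(a, G) = (6 - 5)/3 = (⅓)*1 = ⅓)
-401*A(-4, 1) + 418 = -401*⅓ + 418 = -401/3 + 418 = 853/3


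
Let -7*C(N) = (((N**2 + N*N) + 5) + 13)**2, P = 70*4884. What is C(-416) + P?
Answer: -119803583740/7 ≈ -1.7115e+10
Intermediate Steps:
P = 341880
C(N) = -(18 + 2*N**2)**2/7 (C(N) = -(((N**2 + N*N) + 5) + 13)**2/7 = -(((N**2 + N**2) + 5) + 13)**2/7 = -((2*N**2 + 5) + 13)**2/7 = -((5 + 2*N**2) + 13)**2/7 = -(18 + 2*N**2)**2/7)
C(-416) + P = -4*(9 + (-416)**2)**2/7 + 341880 = -4*(9 + 173056)**2/7 + 341880 = -4/7*173065**2 + 341880 = -4/7*29951494225 + 341880 = -119805976900/7 + 341880 = -119803583740/7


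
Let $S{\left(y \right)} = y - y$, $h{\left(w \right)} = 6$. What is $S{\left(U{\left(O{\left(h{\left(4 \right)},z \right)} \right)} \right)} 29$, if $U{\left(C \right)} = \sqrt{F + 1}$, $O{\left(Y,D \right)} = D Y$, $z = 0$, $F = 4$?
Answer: $0$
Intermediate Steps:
$U{\left(C \right)} = \sqrt{5}$ ($U{\left(C \right)} = \sqrt{4 + 1} = \sqrt{5}$)
$S{\left(y \right)} = 0$
$S{\left(U{\left(O{\left(h{\left(4 \right)},z \right)} \right)} \right)} 29 = 0 \cdot 29 = 0$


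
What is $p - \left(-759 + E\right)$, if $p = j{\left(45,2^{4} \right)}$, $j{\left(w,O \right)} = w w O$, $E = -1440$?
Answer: $34599$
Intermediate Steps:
$j{\left(w,O \right)} = O w^{2}$ ($j{\left(w,O \right)} = w^{2} O = O w^{2}$)
$p = 32400$ ($p = 2^{4} \cdot 45^{2} = 16 \cdot 2025 = 32400$)
$p - \left(-759 + E\right) = 32400 - \left(-759 - 1440\right) = 32400 - -2199 = 32400 + 2199 = 34599$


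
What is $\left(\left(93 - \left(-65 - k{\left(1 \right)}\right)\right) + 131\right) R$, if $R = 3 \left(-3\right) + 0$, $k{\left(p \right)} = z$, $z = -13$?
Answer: $-2484$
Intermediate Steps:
$k{\left(p \right)} = -13$
$R = -9$ ($R = -9 + 0 = -9$)
$\left(\left(93 - \left(-65 - k{\left(1 \right)}\right)\right) + 131\right) R = \left(\left(93 + \left(\left(186 - 13\right) - 121\right)\right) + 131\right) \left(-9\right) = \left(\left(93 + \left(173 - 121\right)\right) + 131\right) \left(-9\right) = \left(\left(93 + 52\right) + 131\right) \left(-9\right) = \left(145 + 131\right) \left(-9\right) = 276 \left(-9\right) = -2484$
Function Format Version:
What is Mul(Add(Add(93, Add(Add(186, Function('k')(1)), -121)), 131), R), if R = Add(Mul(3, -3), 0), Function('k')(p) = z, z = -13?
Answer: -2484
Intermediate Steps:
Function('k')(p) = -13
R = -9 (R = Add(-9, 0) = -9)
Mul(Add(Add(93, Add(Add(186, Function('k')(1)), -121)), 131), R) = Mul(Add(Add(93, Add(Add(186, -13), -121)), 131), -9) = Mul(Add(Add(93, Add(173, -121)), 131), -9) = Mul(Add(Add(93, 52), 131), -9) = Mul(Add(145, 131), -9) = Mul(276, -9) = -2484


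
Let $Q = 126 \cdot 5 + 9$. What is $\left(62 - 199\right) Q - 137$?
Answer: $-87680$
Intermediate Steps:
$Q = 639$ ($Q = 630 + 9 = 639$)
$\left(62 - 199\right) Q - 137 = \left(62 - 199\right) 639 - 137 = \left(-137\right) 639 - 137 = -87543 - 137 = -87680$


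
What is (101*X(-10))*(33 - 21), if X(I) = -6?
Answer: -7272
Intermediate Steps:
(101*X(-10))*(33 - 21) = (101*(-6))*(33 - 21) = -606*12 = -7272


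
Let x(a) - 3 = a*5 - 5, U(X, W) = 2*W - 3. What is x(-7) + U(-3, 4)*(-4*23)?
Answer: -497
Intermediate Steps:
U(X, W) = -3 + 2*W
x(a) = -2 + 5*a (x(a) = 3 + (a*5 - 5) = 3 + (5*a - 5) = 3 + (-5 + 5*a) = -2 + 5*a)
x(-7) + U(-3, 4)*(-4*23) = (-2 + 5*(-7)) + (-3 + 2*4)*(-4*23) = (-2 - 35) + (-3 + 8)*(-92) = -37 + 5*(-92) = -37 - 460 = -497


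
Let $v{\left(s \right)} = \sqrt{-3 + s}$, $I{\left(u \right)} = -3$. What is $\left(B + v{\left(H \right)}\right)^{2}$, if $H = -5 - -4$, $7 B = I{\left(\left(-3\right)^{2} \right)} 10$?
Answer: $\frac{704}{49} - \frac{120 i}{7} \approx 14.367 - 17.143 i$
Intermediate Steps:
$B = - \frac{30}{7}$ ($B = \frac{\left(-3\right) 10}{7} = \frac{1}{7} \left(-30\right) = - \frac{30}{7} \approx -4.2857$)
$H = -1$ ($H = -5 + 4 = -1$)
$\left(B + v{\left(H \right)}\right)^{2} = \left(- \frac{30}{7} + \sqrt{-3 - 1}\right)^{2} = \left(- \frac{30}{7} + \sqrt{-4}\right)^{2} = \left(- \frac{30}{7} + 2 i\right)^{2}$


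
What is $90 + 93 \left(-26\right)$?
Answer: $-2328$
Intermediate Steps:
$90 + 93 \left(-26\right) = 90 - 2418 = -2328$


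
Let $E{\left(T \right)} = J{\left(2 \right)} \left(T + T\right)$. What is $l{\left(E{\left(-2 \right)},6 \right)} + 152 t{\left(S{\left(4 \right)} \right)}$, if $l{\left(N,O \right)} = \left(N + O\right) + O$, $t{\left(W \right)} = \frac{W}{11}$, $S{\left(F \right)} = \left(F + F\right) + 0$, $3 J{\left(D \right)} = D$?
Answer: $\frac{3956}{33} \approx 119.88$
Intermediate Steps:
$J{\left(D \right)} = \frac{D}{3}$
$S{\left(F \right)} = 2 F$ ($S{\left(F \right)} = 2 F + 0 = 2 F$)
$E{\left(T \right)} = \frac{4 T}{3}$ ($E{\left(T \right)} = \frac{1}{3} \cdot 2 \left(T + T\right) = \frac{2 \cdot 2 T}{3} = \frac{4 T}{3}$)
$t{\left(W \right)} = \frac{W}{11}$ ($t{\left(W \right)} = W \frac{1}{11} = \frac{W}{11}$)
$l{\left(N,O \right)} = N + 2 O$
$l{\left(E{\left(-2 \right)},6 \right)} + 152 t{\left(S{\left(4 \right)} \right)} = \left(\frac{4}{3} \left(-2\right) + 2 \cdot 6\right) + 152 \frac{2 \cdot 4}{11} = \left(- \frac{8}{3} + 12\right) + 152 \cdot \frac{1}{11} \cdot 8 = \frac{28}{3} + 152 \cdot \frac{8}{11} = \frac{28}{3} + \frac{1216}{11} = \frac{3956}{33}$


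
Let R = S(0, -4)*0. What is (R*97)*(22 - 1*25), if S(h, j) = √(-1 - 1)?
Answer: 0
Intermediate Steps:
S(h, j) = I*√2 (S(h, j) = √(-2) = I*√2)
R = 0 (R = (I*√2)*0 = 0)
(R*97)*(22 - 1*25) = (0*97)*(22 - 1*25) = 0*(22 - 25) = 0*(-3) = 0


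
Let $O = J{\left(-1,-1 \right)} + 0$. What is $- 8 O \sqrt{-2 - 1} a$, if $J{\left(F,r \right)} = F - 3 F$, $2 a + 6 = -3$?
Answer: $72 i \sqrt{3} \approx 124.71 i$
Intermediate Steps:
$a = - \frac{9}{2}$ ($a = -3 + \frac{1}{2} \left(-3\right) = -3 - \frac{3}{2} = - \frac{9}{2} \approx -4.5$)
$J{\left(F,r \right)} = - 2 F$
$O = 2$ ($O = \left(-2\right) \left(-1\right) + 0 = 2 + 0 = 2$)
$- 8 O \sqrt{-2 - 1} a = - 8 \cdot 2 \sqrt{-2 - 1} \left(- \frac{9}{2}\right) = - 8 \cdot 2 \sqrt{-3} \left(- \frac{9}{2}\right) = - 8 \cdot 2 i \sqrt{3} \left(- \frac{9}{2}\right) = - 8 \left(- 9 i \sqrt{3}\right) = 72 i \sqrt{3}$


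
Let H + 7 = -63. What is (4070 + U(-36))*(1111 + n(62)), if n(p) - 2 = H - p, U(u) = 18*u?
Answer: 3356982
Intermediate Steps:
H = -70 (H = -7 - 63 = -70)
n(p) = -68 - p (n(p) = 2 + (-70 - p) = -68 - p)
(4070 + U(-36))*(1111 + n(62)) = (4070 + 18*(-36))*(1111 + (-68 - 1*62)) = (4070 - 648)*(1111 + (-68 - 62)) = 3422*(1111 - 130) = 3422*981 = 3356982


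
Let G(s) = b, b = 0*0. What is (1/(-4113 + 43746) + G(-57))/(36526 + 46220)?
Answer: 1/3279472218 ≈ 3.0493e-10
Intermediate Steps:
b = 0
G(s) = 0
(1/(-4113 + 43746) + G(-57))/(36526 + 46220) = (1/(-4113 + 43746) + 0)/(36526 + 46220) = (1/39633 + 0)/82746 = (1/39633 + 0)*(1/82746) = (1/39633)*(1/82746) = 1/3279472218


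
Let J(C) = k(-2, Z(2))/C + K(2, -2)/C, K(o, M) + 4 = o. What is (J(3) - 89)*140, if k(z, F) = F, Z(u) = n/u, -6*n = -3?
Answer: -37625/3 ≈ -12542.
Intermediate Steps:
n = ½ (n = -⅙*(-3) = ½ ≈ 0.50000)
Z(u) = 1/(2*u)
K(o, M) = -4 + o
J(C) = -7/(4*C) (J(C) = ((½)/2)/C + (-4 + 2)/C = ((½)*(½))/C - 2/C = 1/(4*C) - 2/C = -7/(4*C))
(J(3) - 89)*140 = (-7/4/3 - 89)*140 = (-7/4*⅓ - 89)*140 = (-7/12 - 89)*140 = -1075/12*140 = -37625/3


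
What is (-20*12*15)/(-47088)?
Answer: 25/327 ≈ 0.076453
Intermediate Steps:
(-20*12*15)/(-47088) = -240*15*(-1/47088) = -3600*(-1/47088) = 25/327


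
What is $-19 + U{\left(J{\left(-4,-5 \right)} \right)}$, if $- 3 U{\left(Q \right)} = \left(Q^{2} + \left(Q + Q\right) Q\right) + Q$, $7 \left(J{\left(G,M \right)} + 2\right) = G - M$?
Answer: $- \frac{3209}{147} \approx -21.83$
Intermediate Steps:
$J{\left(G,M \right)} = -2 - \frac{M}{7} + \frac{G}{7}$ ($J{\left(G,M \right)} = -2 + \frac{G - M}{7} = -2 + \left(- \frac{M}{7} + \frac{G}{7}\right) = -2 - \frac{M}{7} + \frac{G}{7}$)
$U{\left(Q \right)} = - Q^{2} - \frac{Q}{3}$ ($U{\left(Q \right)} = - \frac{\left(Q^{2} + \left(Q + Q\right) Q\right) + Q}{3} = - \frac{\left(Q^{2} + 2 Q Q\right) + Q}{3} = - \frac{\left(Q^{2} + 2 Q^{2}\right) + Q}{3} = - \frac{3 Q^{2} + Q}{3} = - \frac{Q + 3 Q^{2}}{3} = - Q^{2} - \frac{Q}{3}$)
$-19 + U{\left(J{\left(-4,-5 \right)} \right)} = -19 - \left(-2 - - \frac{5}{7} + \frac{1}{7} \left(-4\right)\right) \left(\frac{1}{3} - \frac{13}{7}\right) = -19 - \left(-2 + \frac{5}{7} - \frac{4}{7}\right) \left(\frac{1}{3} - \frac{13}{7}\right) = -19 - - \frac{13 \left(\frac{1}{3} - \frac{13}{7}\right)}{7} = -19 - \left(- \frac{13}{7}\right) \left(- \frac{32}{21}\right) = -19 - \frac{416}{147} = - \frac{3209}{147}$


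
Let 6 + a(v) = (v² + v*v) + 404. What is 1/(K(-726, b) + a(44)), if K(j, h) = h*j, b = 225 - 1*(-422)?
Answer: -1/465452 ≈ -2.1484e-6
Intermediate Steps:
b = 647 (b = 225 + 422 = 647)
a(v) = 398 + 2*v² (a(v) = -6 + ((v² + v*v) + 404) = -6 + ((v² + v²) + 404) = -6 + (2*v² + 404) = -6 + (404 + 2*v²) = 398 + 2*v²)
1/(K(-726, b) + a(44)) = 1/(647*(-726) + (398 + 2*44²)) = 1/(-469722 + (398 + 2*1936)) = 1/(-469722 + (398 + 3872)) = 1/(-469722 + 4270) = 1/(-465452) = -1/465452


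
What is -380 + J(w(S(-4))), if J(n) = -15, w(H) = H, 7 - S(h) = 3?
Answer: -395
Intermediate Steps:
S(h) = 4 (S(h) = 7 - 1*3 = 7 - 3 = 4)
-380 + J(w(S(-4))) = -380 - 15 = -395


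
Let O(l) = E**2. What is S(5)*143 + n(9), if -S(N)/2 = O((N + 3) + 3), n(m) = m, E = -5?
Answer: -7141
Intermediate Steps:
O(l) = 25 (O(l) = (-5)**2 = 25)
S(N) = -50 (S(N) = -2*25 = -50)
S(5)*143 + n(9) = -50*143 + 9 = -7150 + 9 = -7141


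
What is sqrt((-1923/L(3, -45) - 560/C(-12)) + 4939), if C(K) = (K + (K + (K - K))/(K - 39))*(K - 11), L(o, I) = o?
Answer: 4*sqrt(3550855)/115 ≈ 65.543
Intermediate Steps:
C(K) = (-11 + K)*(K + K/(-39 + K)) (C(K) = (K + (K + 0)/(-39 + K))*(-11 + K) = (K + K/(-39 + K))*(-11 + K) = (-11 + K)*(K + K/(-39 + K)))
sqrt((-1923/L(3, -45) - 560/C(-12)) + 4939) = sqrt((-1923/3 - 560*(-(-39 - 12)/(12*(418 + (-12)**2 - 49*(-12))))) + 4939) = sqrt((-1923*1/3 - 560*17/(4*(418 + 144 + 588))) + 4939) = sqrt((-641 - 560/((-12*(-1/51)*1150))) + 4939) = sqrt((-641 - 560/4600/17) + 4939) = sqrt((-641 - 560*17/4600) + 4939) = sqrt((-641 - 238/115) + 4939) = sqrt(-73953/115 + 4939) = sqrt(494032/115) = 4*sqrt(3550855)/115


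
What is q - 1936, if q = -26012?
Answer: -27948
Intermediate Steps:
q - 1936 = -26012 - 1936 = -27948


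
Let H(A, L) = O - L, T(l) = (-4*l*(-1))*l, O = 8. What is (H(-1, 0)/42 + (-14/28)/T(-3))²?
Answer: 7921/254016 ≈ 0.031183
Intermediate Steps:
T(l) = 4*l² (T(l) = (4*l)*l = 4*l²)
H(A, L) = 8 - L
(H(-1, 0)/42 + (-14/28)/T(-3))² = ((8 - 1*0)/42 + (-14/28)/((4*(-3)²)))² = ((8 + 0)*(1/42) + (-14*1/28)/((4*9)))² = (8*(1/42) - ½/36)² = (4/21 - ½*1/36)² = (4/21 - 1/72)² = (89/504)² = 7921/254016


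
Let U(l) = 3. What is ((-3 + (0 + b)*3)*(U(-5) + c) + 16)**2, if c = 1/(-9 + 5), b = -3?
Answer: 289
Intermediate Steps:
c = -1/4 (c = 1/(-4) = -1/4 ≈ -0.25000)
((-3 + (0 + b)*3)*(U(-5) + c) + 16)**2 = ((-3 + (0 - 3)*3)*(3 - 1/4) + 16)**2 = ((-3 - 3*3)*(11/4) + 16)**2 = ((-3 - 9)*(11/4) + 16)**2 = (-12*11/4 + 16)**2 = (-33 + 16)**2 = (-17)**2 = 289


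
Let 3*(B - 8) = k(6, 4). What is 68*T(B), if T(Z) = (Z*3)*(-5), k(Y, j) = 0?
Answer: -8160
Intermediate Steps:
B = 8 (B = 8 + (1/3)*0 = 8 + 0 = 8)
T(Z) = -15*Z (T(Z) = (3*Z)*(-5) = -15*Z)
68*T(B) = 68*(-15*8) = 68*(-120) = -8160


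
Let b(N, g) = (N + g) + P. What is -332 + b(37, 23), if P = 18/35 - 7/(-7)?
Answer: -9467/35 ≈ -270.49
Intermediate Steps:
P = 53/35 (P = 18*(1/35) - 7*(-1/7) = 18/35 + 1 = 53/35 ≈ 1.5143)
b(N, g) = 53/35 + N + g (b(N, g) = (N + g) + 53/35 = 53/35 + N + g)
-332 + b(37, 23) = -332 + (53/35 + 37 + 23) = -332 + 2153/35 = -9467/35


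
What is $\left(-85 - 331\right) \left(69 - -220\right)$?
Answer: $-120224$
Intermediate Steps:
$\left(-85 - 331\right) \left(69 - -220\right) = - 416 \left(69 + 220\right) = \left(-416\right) 289 = -120224$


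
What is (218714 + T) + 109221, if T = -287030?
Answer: 40905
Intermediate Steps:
(218714 + T) + 109221 = (218714 - 287030) + 109221 = -68316 + 109221 = 40905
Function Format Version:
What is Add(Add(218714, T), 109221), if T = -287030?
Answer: 40905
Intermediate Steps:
Add(Add(218714, T), 109221) = Add(Add(218714, -287030), 109221) = Add(-68316, 109221) = 40905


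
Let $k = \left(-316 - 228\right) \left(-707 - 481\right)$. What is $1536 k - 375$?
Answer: $992673417$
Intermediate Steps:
$k = 646272$ ($k = \left(-544\right) \left(-1188\right) = 646272$)
$1536 k - 375 = 1536 \cdot 646272 - 375 = 992673792 - 375 = 992673417$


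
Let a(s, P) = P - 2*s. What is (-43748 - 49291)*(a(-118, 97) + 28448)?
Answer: -2677755459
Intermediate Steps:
(-43748 - 49291)*(a(-118, 97) + 28448) = (-43748 - 49291)*((97 - 2*(-118)) + 28448) = -93039*((97 + 236) + 28448) = -93039*(333 + 28448) = -93039*28781 = -2677755459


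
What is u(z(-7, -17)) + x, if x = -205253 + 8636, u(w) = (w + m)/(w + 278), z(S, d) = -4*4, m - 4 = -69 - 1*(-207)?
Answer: -25756764/131 ≈ -1.9662e+5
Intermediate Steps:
m = 142 (m = 4 + (-69 - 1*(-207)) = 4 + (-69 + 207) = 4 + 138 = 142)
z(S, d) = -16
u(w) = (142 + w)/(278 + w) (u(w) = (w + 142)/(w + 278) = (142 + w)/(278 + w))
x = -196617
u(z(-7, -17)) + x = (142 - 16)/(278 - 16) - 196617 = 126/262 - 196617 = (1/262)*126 - 196617 = 63/131 - 196617 = -25756764/131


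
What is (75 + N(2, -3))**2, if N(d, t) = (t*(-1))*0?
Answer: 5625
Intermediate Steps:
N(d, t) = 0 (N(d, t) = -t*0 = 0)
(75 + N(2, -3))**2 = (75 + 0)**2 = 75**2 = 5625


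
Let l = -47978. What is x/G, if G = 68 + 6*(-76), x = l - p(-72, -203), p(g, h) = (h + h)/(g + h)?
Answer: 3298589/26675 ≈ 123.66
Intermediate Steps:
p(g, h) = 2*h/(g + h) (p(g, h) = (2*h)/(g + h) = 2*h/(g + h))
x = -13194356/275 (x = -47978 - 2*(-203)/(-72 - 203) = -47978 - 2*(-203)/(-275) = -47978 - 2*(-203)*(-1)/275 = -47978 - 1*406/275 = -47978 - 406/275 = -13194356/275 ≈ -47980.)
G = -388 (G = 68 - 456 = -388)
x/G = -13194356/275/(-388) = -13194356/275*(-1/388) = 3298589/26675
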